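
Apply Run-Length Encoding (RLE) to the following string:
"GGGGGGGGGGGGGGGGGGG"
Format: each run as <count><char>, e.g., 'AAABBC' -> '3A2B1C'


Scanning runs left to right:
  i=0: run of 'G' x 19 -> '19G'

RLE = 19G


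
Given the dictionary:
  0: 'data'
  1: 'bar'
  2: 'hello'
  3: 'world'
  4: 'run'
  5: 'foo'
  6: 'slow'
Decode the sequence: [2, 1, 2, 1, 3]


Look up each index in the dictionary:
  2 -> 'hello'
  1 -> 'bar'
  2 -> 'hello'
  1 -> 'bar'
  3 -> 'world'

Decoded: "hello bar hello bar world"


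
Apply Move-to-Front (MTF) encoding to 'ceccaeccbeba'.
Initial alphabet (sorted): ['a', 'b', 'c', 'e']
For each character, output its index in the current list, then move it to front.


MTF encoding:
'c': index 2 in ['a', 'b', 'c', 'e'] -> ['c', 'a', 'b', 'e']
'e': index 3 in ['c', 'a', 'b', 'e'] -> ['e', 'c', 'a', 'b']
'c': index 1 in ['e', 'c', 'a', 'b'] -> ['c', 'e', 'a', 'b']
'c': index 0 in ['c', 'e', 'a', 'b'] -> ['c', 'e', 'a', 'b']
'a': index 2 in ['c', 'e', 'a', 'b'] -> ['a', 'c', 'e', 'b']
'e': index 2 in ['a', 'c', 'e', 'b'] -> ['e', 'a', 'c', 'b']
'c': index 2 in ['e', 'a', 'c', 'b'] -> ['c', 'e', 'a', 'b']
'c': index 0 in ['c', 'e', 'a', 'b'] -> ['c', 'e', 'a', 'b']
'b': index 3 in ['c', 'e', 'a', 'b'] -> ['b', 'c', 'e', 'a']
'e': index 2 in ['b', 'c', 'e', 'a'] -> ['e', 'b', 'c', 'a']
'b': index 1 in ['e', 'b', 'c', 'a'] -> ['b', 'e', 'c', 'a']
'a': index 3 in ['b', 'e', 'c', 'a'] -> ['a', 'b', 'e', 'c']


Output: [2, 3, 1, 0, 2, 2, 2, 0, 3, 2, 1, 3]


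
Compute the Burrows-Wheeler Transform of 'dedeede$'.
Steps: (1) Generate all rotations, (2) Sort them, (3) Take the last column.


Rotations (sorted):
  0: $dedeede -> last char: e
  1: de$dedee -> last char: e
  2: dedeede$ -> last char: $
  3: deede$de -> last char: e
  4: e$dedeed -> last char: d
  5: ede$dede -> last char: e
  6: edeede$d -> last char: d
  7: eede$ded -> last char: d


BWT = ee$ededd


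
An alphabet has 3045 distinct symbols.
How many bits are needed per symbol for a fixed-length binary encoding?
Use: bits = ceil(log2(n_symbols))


log2(3045) = 11.5722
Bracket: 2^11 = 2048 < 3045 <= 2^12 = 4096
So ceil(log2(3045)) = 12

bits = ceil(log2(3045)) = ceil(11.5722) = 12 bits


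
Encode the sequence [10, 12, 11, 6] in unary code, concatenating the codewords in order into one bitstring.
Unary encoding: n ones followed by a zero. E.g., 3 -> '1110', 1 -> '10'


Encode each number as n ones followed by a terminating 0:
  10 -> 11111111110 (11 bits)
  12 -> 1111111111110 (13 bits)
  11 -> 111111111110 (12 bits)
  6 -> 1111110 (7 bits)
Total length = 11 + 13 + 12 + 7 = 43 bits.

Unary([10, 12, 11, 6]) = 1111111111011111111111101111111111101111110 (43 bits)


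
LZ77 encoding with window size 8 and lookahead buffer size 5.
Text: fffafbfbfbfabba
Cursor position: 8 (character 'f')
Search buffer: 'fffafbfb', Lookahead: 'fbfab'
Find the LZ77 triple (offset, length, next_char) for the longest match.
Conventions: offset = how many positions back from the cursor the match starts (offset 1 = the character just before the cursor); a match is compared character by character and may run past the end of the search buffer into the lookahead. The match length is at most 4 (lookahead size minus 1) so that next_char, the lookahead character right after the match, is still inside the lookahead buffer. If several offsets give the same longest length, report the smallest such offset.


Try each offset into the search buffer:
  offset=1 (pos 7, char 'b'): match length 0
  offset=2 (pos 6, char 'f'): match length 3
  offset=3 (pos 5, char 'b'): match length 0
  offset=4 (pos 4, char 'f'): match length 3
  offset=5 (pos 3, char 'a'): match length 0
  offset=6 (pos 2, char 'f'): match length 1
  offset=7 (pos 1, char 'f'): match length 1
  offset=8 (pos 0, char 'f'): match length 1
Longest match has length 3, found at offsets 2, 4; take the smallest, offset 2.
next_char = character at position 8 + 3 = 11 -> 'a'

Best match: offset=2, length=3 (matching 'fbf' starting at position 6)
LZ77 triple: (2, 3, 'a')


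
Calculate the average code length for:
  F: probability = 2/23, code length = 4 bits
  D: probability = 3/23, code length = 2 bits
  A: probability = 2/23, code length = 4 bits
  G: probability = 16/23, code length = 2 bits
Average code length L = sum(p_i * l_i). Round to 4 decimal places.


Weighted contributions p_i * l_i:
  F: (2/23) * 4 = 8/23
  D: (3/23) * 2 = 6/23
  A: (2/23) * 4 = 8/23
  G: (16/23) * 2 = 32/23
Sum = (8 + 6 + 8 + 32)/23 = 54/23

L = 54/23 = 2.3478 bits/symbol


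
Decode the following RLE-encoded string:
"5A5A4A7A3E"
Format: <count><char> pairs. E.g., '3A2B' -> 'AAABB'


Expanding each <count><char> pair:
  5A -> 'AAAAA'
  5A -> 'AAAAA'
  4A -> 'AAAA'
  7A -> 'AAAAAAA'
  3E -> 'EEE'

Decoded = AAAAAAAAAAAAAAAAAAAAAEEE


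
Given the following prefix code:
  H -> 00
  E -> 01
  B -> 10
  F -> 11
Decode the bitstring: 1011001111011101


Decoding step by step:
Bits 10 -> B
Bits 11 -> F
Bits 00 -> H
Bits 11 -> F
Bits 11 -> F
Bits 01 -> E
Bits 11 -> F
Bits 01 -> E


Decoded message: BFHFFEFE


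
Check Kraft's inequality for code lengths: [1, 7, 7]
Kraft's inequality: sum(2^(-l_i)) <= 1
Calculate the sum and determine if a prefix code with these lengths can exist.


Sum = 2^(-1) + 2^(-7) + 2^(-7)
    = 0.5 + 0.0078125 + 0.0078125
    = 66/128 = 0.515625
Since 0.515625 <= 1, Kraft's inequality IS satisfied.
A prefix code with these lengths CAN exist.

Kraft sum = 0.515625. Satisfied.


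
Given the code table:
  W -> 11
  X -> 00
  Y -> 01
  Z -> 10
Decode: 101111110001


Decoding:
10 -> Z
11 -> W
11 -> W
11 -> W
00 -> X
01 -> Y


Result: ZWWWXY


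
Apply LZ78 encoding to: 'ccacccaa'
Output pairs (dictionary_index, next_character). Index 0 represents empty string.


LZ78 encoding steps:
Dictionary: {0: ''}
Step 1: w='' (idx 0), next='c' -> output (0, 'c'), add 'c' as idx 1
Step 2: w='c' (idx 1), next='a' -> output (1, 'a'), add 'ca' as idx 2
Step 3: w='c' (idx 1), next='c' -> output (1, 'c'), add 'cc' as idx 3
Step 4: w='ca' (idx 2), next='a' -> output (2, 'a'), add 'caa' as idx 4


Encoded: [(0, 'c'), (1, 'a'), (1, 'c'), (2, 'a')]


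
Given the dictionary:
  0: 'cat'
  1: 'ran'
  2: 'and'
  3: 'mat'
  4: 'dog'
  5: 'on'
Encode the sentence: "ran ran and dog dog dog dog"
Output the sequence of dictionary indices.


Look up each word in the dictionary:
  'ran' -> 1
  'ran' -> 1
  'and' -> 2
  'dog' -> 4
  'dog' -> 4
  'dog' -> 4
  'dog' -> 4

Encoded: [1, 1, 2, 4, 4, 4, 4]


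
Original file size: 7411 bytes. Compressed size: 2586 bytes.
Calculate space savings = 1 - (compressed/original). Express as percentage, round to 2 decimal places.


ratio = compressed/original = 2586/7411 = 0.348941
savings = 1 - ratio = 1 - 0.348941 = 0.651059
as a percentage: 0.651059 * 100 = 65.11%

Space savings = 1 - 2586/7411 = 65.11%


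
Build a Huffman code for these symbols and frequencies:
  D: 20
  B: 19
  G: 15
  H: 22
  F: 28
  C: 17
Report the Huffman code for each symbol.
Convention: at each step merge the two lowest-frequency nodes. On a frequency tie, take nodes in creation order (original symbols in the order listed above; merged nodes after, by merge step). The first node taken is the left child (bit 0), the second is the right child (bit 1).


Huffman tree construction:
Step 1: Merge G(15) + C(17) = 32
Step 2: Merge B(19) + D(20) = 39
Step 3: Merge H(22) + F(28) = 50
Step 4: Merge (G+C)(32) + (B+D)(39) = 71
Step 5: Merge (H+F)(50) + ((G+C)+(B+D))(71) = 121
Read each symbol's code off the tree from the root (left child = 0, right child = 1).

Codes:
  D: 111 (length 3)
  B: 110 (length 3)
  G: 100 (length 3)
  H: 00 (length 2)
  F: 01 (length 2)
  C: 101 (length 3)
Average code length: 313/121 = 2.5868 bits/symbol


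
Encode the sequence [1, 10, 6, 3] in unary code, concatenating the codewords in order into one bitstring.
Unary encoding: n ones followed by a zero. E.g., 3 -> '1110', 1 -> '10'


Encode each number as n ones followed by a terminating 0:
  1 -> 10 (2 bits)
  10 -> 11111111110 (11 bits)
  6 -> 1111110 (7 bits)
  3 -> 1110 (4 bits)
Total length = 2 + 11 + 7 + 4 = 24 bits.

Unary([1, 10, 6, 3]) = 101111111111011111101110 (24 bits)


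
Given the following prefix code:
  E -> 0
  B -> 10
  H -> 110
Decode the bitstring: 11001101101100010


Decoding step by step:
Bits 110 -> H
Bits 0 -> E
Bits 110 -> H
Bits 110 -> H
Bits 110 -> H
Bits 0 -> E
Bits 0 -> E
Bits 10 -> B


Decoded message: HEHHHEEB


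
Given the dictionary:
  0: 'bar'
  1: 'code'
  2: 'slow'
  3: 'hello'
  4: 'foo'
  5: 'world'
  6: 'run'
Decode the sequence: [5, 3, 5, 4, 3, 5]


Look up each index in the dictionary:
  5 -> 'world'
  3 -> 'hello'
  5 -> 'world'
  4 -> 'foo'
  3 -> 'hello'
  5 -> 'world'

Decoded: "world hello world foo hello world"


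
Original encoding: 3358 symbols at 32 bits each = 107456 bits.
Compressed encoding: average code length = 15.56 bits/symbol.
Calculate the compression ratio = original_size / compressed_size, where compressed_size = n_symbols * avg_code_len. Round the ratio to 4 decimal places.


original_size = n_symbols * orig_bits = 3358 * 32 = 107456 bits
compressed_size = n_symbols * avg_code_len = 3358 * 15.56 = 52250.48 bits
ratio = original_size / compressed_size = 107456 / 52250.48 = 2.0566

Compression ratio = 2.0566


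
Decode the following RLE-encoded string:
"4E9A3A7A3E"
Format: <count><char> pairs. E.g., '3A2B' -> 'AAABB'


Expanding each <count><char> pair:
  4E -> 'EEEE'
  9A -> 'AAAAAAAAA'
  3A -> 'AAA'
  7A -> 'AAAAAAA'
  3E -> 'EEE'

Decoded = EEEEAAAAAAAAAAAAAAAAAAAEEE


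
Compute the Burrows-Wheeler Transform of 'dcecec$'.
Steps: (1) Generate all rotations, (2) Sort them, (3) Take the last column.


Rotations (sorted):
  0: $dcecec -> last char: c
  1: c$dcece -> last char: e
  2: cec$dce -> last char: e
  3: cecec$d -> last char: d
  4: dcecec$ -> last char: $
  5: ec$dcec -> last char: c
  6: ecec$dc -> last char: c


BWT = ceed$cc


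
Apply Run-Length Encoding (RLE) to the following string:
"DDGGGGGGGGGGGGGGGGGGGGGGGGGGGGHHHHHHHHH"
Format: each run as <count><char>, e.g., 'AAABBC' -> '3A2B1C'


Scanning runs left to right:
  i=0: run of 'D' x 2 -> '2D'
  i=2: run of 'G' x 28 -> '28G'
  i=30: run of 'H' x 9 -> '9H'

RLE = 2D28G9H


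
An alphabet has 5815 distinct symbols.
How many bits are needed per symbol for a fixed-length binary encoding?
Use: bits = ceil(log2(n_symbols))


log2(5815) = 12.5056
Bracket: 2^12 = 4096 < 5815 <= 2^13 = 8192
So ceil(log2(5815)) = 13

bits = ceil(log2(5815)) = ceil(12.5056) = 13 bits


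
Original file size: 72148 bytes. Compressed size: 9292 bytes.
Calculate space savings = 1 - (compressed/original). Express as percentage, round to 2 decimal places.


ratio = compressed/original = 9292/72148 = 0.128791
savings = 1 - ratio = 1 - 0.128791 = 0.871209
as a percentage: 0.871209 * 100 = 87.12%

Space savings = 1 - 9292/72148 = 87.12%


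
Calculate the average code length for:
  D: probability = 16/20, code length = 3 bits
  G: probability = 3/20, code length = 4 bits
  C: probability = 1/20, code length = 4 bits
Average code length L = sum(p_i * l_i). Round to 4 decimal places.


Weighted contributions p_i * l_i:
  D: (16/20) * 3 = 48/20
  G: (3/20) * 4 = 12/20
  C: (1/20) * 4 = 4/20
Sum = (48 + 12 + 4)/20 = 64/20

L = 64/20 = 3.2000 bits/symbol


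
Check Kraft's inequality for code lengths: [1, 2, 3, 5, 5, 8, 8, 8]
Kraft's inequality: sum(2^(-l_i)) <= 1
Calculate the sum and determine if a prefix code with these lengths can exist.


Sum = 2^(-1) + 2^(-2) + 2^(-3) + 2^(-5) + 2^(-5) + 2^(-8) + 2^(-8) + 2^(-8)
    = 0.5 + 0.25 + 0.125 + 0.03125 + 0.03125 + 0.00390625 + 0.00390625 + 0.00390625
    = 243/256 = 0.94921875
Since 0.94921875 <= 1, Kraft's inequality IS satisfied.
A prefix code with these lengths CAN exist.

Kraft sum = 0.94921875. Satisfied.


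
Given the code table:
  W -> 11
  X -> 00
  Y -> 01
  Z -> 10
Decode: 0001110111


Decoding:
00 -> X
01 -> Y
11 -> W
01 -> Y
11 -> W


Result: XYWYW


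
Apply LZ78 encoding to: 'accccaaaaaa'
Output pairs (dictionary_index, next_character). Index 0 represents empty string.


LZ78 encoding steps:
Dictionary: {0: ''}
Step 1: w='' (idx 0), next='a' -> output (0, 'a'), add 'a' as idx 1
Step 2: w='' (idx 0), next='c' -> output (0, 'c'), add 'c' as idx 2
Step 3: w='c' (idx 2), next='c' -> output (2, 'c'), add 'cc' as idx 3
Step 4: w='c' (idx 2), next='a' -> output (2, 'a'), add 'ca' as idx 4
Step 5: w='a' (idx 1), next='a' -> output (1, 'a'), add 'aa' as idx 5
Step 6: w='aa' (idx 5), next='a' -> output (5, 'a'), add 'aaa' as idx 6


Encoded: [(0, 'a'), (0, 'c'), (2, 'c'), (2, 'a'), (1, 'a'), (5, 'a')]


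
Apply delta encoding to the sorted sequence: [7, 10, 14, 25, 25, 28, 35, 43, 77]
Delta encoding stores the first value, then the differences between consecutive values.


First value: 7
Deltas:
  10 - 7 = 3
  14 - 10 = 4
  25 - 14 = 11
  25 - 25 = 0
  28 - 25 = 3
  35 - 28 = 7
  43 - 35 = 8
  77 - 43 = 34


Delta encoded: [7, 3, 4, 11, 0, 3, 7, 8, 34]


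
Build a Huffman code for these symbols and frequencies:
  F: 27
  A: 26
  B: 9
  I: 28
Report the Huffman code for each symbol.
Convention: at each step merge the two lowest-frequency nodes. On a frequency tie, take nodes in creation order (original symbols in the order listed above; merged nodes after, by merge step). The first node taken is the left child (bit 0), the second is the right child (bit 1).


Huffman tree construction:
Step 1: Merge B(9) + A(26) = 35
Step 2: Merge F(27) + I(28) = 55
Step 3: Merge (B+A)(35) + (F+I)(55) = 90
Read each symbol's code off the tree from the root (left child = 0, right child = 1).

Codes:
  F: 10 (length 2)
  A: 01 (length 2)
  B: 00 (length 2)
  I: 11 (length 2)
Average code length: 180/90 = 2.0000 bits/symbol


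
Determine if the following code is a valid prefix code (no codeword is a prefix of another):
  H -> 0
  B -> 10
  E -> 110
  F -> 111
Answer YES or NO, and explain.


Checking each pair (does one codeword prefix another?):
  H='0' vs B='10': no prefix
  H='0' vs E='110': no prefix
  H='0' vs F='111': no prefix
  B='10' vs H='0': no prefix
  B='10' vs E='110': no prefix
  B='10' vs F='111': no prefix
  E='110' vs H='0': no prefix
  E='110' vs B='10': no prefix
  E='110' vs F='111': no prefix
  F='111' vs H='0': no prefix
  F='111' vs B='10': no prefix
  F='111' vs E='110': no prefix
No violation found over all pairs.

YES -- this is a valid prefix code. No codeword is a prefix of any other codeword.


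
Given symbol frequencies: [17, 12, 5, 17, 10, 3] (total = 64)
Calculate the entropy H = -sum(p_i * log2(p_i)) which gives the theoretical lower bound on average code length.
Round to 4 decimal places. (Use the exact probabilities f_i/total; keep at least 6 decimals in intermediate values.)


Per-symbol terms -p_i * log2(p_i) with p_i = f_i/64:
  p = 17/64 = 0.265625: log2(p) = -1.912537, -p*log2(p) = 0.508018
  p = 12/64 = 0.187500: log2(p) = -2.415037, -p*log2(p) = 0.452820
  p = 5/64 = 0.078125: log2(p) = -3.678072, -p*log2(p) = 0.287349
  p = 17/64 = 0.265625: log2(p) = -1.912537, -p*log2(p) = 0.508018
  p = 10/64 = 0.156250: log2(p) = -2.678072, -p*log2(p) = 0.418449
  p = 3/64 = 0.046875: log2(p) = -4.415037, -p*log2(p) = 0.206955
H = 0.508018 + 0.452820 + 0.287349 + 0.508018 + 0.418449 + 0.206955 = 2.381609

H = 2.3816 bits/symbol


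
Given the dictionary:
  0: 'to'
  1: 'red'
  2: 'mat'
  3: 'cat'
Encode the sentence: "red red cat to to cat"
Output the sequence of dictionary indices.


Look up each word in the dictionary:
  'red' -> 1
  'red' -> 1
  'cat' -> 3
  'to' -> 0
  'to' -> 0
  'cat' -> 3

Encoded: [1, 1, 3, 0, 0, 3]


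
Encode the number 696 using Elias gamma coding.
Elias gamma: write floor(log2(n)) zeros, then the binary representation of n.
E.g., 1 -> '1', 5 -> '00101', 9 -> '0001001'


num_bits = floor(log2(696)) + 1 = 10
leading_zeros = num_bits - 1 = 9
binary(696) = 1010111000

Elias gamma(696) = '000000000' + '1010111000' = 0000000001010111000 (19 bits)


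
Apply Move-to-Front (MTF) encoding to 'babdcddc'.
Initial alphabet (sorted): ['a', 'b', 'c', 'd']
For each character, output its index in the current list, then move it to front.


MTF encoding:
'b': index 1 in ['a', 'b', 'c', 'd'] -> ['b', 'a', 'c', 'd']
'a': index 1 in ['b', 'a', 'c', 'd'] -> ['a', 'b', 'c', 'd']
'b': index 1 in ['a', 'b', 'c', 'd'] -> ['b', 'a', 'c', 'd']
'd': index 3 in ['b', 'a', 'c', 'd'] -> ['d', 'b', 'a', 'c']
'c': index 3 in ['d', 'b', 'a', 'c'] -> ['c', 'd', 'b', 'a']
'd': index 1 in ['c', 'd', 'b', 'a'] -> ['d', 'c', 'b', 'a']
'd': index 0 in ['d', 'c', 'b', 'a'] -> ['d', 'c', 'b', 'a']
'c': index 1 in ['d', 'c', 'b', 'a'] -> ['c', 'd', 'b', 'a']


Output: [1, 1, 1, 3, 3, 1, 0, 1]


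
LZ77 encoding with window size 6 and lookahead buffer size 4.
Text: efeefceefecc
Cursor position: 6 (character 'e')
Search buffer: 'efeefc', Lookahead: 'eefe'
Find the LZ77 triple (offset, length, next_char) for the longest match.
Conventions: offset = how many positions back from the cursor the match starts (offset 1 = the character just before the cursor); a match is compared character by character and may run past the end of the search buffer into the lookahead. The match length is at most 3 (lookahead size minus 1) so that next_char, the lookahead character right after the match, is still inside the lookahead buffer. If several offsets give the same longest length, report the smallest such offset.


Try each offset into the search buffer:
  offset=1 (pos 5, char 'c'): match length 0
  offset=2 (pos 4, char 'f'): match length 0
  offset=3 (pos 3, char 'e'): match length 1
  offset=4 (pos 2, char 'e'): match length 3
  offset=5 (pos 1, char 'f'): match length 0
  offset=6 (pos 0, char 'e'): match length 1
Longest match has length 3 at offset 4.
next_char = character at position 6 + 3 = 9 -> 'e'

Best match: offset=4, length=3 (matching 'eef' starting at position 2)
LZ77 triple: (4, 3, 'e')


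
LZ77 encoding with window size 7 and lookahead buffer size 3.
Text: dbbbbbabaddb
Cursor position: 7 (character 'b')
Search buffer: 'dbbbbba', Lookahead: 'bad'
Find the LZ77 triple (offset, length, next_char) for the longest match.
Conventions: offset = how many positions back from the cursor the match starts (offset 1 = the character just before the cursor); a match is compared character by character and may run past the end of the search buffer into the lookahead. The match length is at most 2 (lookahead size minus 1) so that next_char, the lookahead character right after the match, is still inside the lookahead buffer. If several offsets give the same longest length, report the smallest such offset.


Try each offset into the search buffer:
  offset=1 (pos 6, char 'a'): match length 0
  offset=2 (pos 5, char 'b'): match length 2
  offset=3 (pos 4, char 'b'): match length 1
  offset=4 (pos 3, char 'b'): match length 1
  offset=5 (pos 2, char 'b'): match length 1
  offset=6 (pos 1, char 'b'): match length 1
  offset=7 (pos 0, char 'd'): match length 0
Longest match has length 2 at offset 2.
next_char = character at position 7 + 2 = 9 -> 'd'

Best match: offset=2, length=2 (matching 'ba' starting at position 5)
LZ77 triple: (2, 2, 'd')


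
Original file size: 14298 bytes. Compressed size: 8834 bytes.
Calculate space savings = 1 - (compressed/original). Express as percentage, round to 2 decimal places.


ratio = compressed/original = 8834/14298 = 0.617849
savings = 1 - ratio = 1 - 0.617849 = 0.382151
as a percentage: 0.382151 * 100 = 38.22%

Space savings = 1 - 8834/14298 = 38.22%


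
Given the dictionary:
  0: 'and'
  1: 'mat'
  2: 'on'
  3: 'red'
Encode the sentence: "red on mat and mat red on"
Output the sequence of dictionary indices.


Look up each word in the dictionary:
  'red' -> 3
  'on' -> 2
  'mat' -> 1
  'and' -> 0
  'mat' -> 1
  'red' -> 3
  'on' -> 2

Encoded: [3, 2, 1, 0, 1, 3, 2]


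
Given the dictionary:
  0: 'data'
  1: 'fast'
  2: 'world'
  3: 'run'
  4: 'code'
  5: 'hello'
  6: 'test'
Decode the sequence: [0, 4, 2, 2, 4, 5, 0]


Look up each index in the dictionary:
  0 -> 'data'
  4 -> 'code'
  2 -> 'world'
  2 -> 'world'
  4 -> 'code'
  5 -> 'hello'
  0 -> 'data'

Decoded: "data code world world code hello data"


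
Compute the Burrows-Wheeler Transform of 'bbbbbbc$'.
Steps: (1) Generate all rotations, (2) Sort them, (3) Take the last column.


Rotations (sorted):
  0: $bbbbbbc -> last char: c
  1: bbbbbbc$ -> last char: $
  2: bbbbbc$b -> last char: b
  3: bbbbc$bb -> last char: b
  4: bbbc$bbb -> last char: b
  5: bbc$bbbb -> last char: b
  6: bc$bbbbb -> last char: b
  7: c$bbbbbb -> last char: b


BWT = c$bbbbbb


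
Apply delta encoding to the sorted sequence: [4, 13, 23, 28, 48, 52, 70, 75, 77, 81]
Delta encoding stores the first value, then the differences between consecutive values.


First value: 4
Deltas:
  13 - 4 = 9
  23 - 13 = 10
  28 - 23 = 5
  48 - 28 = 20
  52 - 48 = 4
  70 - 52 = 18
  75 - 70 = 5
  77 - 75 = 2
  81 - 77 = 4


Delta encoded: [4, 9, 10, 5, 20, 4, 18, 5, 2, 4]


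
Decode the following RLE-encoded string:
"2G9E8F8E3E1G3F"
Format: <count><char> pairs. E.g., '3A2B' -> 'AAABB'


Expanding each <count><char> pair:
  2G -> 'GG'
  9E -> 'EEEEEEEEE'
  8F -> 'FFFFFFFF'
  8E -> 'EEEEEEEE'
  3E -> 'EEE'
  1G -> 'G'
  3F -> 'FFF'

Decoded = GGEEEEEEEEEFFFFFFFFEEEEEEEEEEEGFFF


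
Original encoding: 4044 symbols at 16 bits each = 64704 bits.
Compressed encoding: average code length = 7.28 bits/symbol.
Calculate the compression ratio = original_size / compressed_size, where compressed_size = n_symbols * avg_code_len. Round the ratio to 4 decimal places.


original_size = n_symbols * orig_bits = 4044 * 16 = 64704 bits
compressed_size = n_symbols * avg_code_len = 4044 * 7.28 = 29440.32 bits
ratio = original_size / compressed_size = 64704 / 29440.32 = 2.1978

Compression ratio = 2.1978


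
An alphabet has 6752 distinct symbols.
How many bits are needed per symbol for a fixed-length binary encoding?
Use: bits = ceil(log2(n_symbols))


log2(6752) = 12.7211
Bracket: 2^12 = 4096 < 6752 <= 2^13 = 8192
So ceil(log2(6752)) = 13

bits = ceil(log2(6752)) = ceil(12.7211) = 13 bits


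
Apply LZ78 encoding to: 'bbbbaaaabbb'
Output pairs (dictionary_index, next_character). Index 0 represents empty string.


LZ78 encoding steps:
Dictionary: {0: ''}
Step 1: w='' (idx 0), next='b' -> output (0, 'b'), add 'b' as idx 1
Step 2: w='b' (idx 1), next='b' -> output (1, 'b'), add 'bb' as idx 2
Step 3: w='b' (idx 1), next='a' -> output (1, 'a'), add 'ba' as idx 3
Step 4: w='' (idx 0), next='a' -> output (0, 'a'), add 'a' as idx 4
Step 5: w='a' (idx 4), next='a' -> output (4, 'a'), add 'aa' as idx 5
Step 6: w='bb' (idx 2), next='b' -> output (2, 'b'), add 'bbb' as idx 6


Encoded: [(0, 'b'), (1, 'b'), (1, 'a'), (0, 'a'), (4, 'a'), (2, 'b')]


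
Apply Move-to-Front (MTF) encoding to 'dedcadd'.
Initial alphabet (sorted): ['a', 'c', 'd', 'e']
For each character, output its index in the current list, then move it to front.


MTF encoding:
'd': index 2 in ['a', 'c', 'd', 'e'] -> ['d', 'a', 'c', 'e']
'e': index 3 in ['d', 'a', 'c', 'e'] -> ['e', 'd', 'a', 'c']
'd': index 1 in ['e', 'd', 'a', 'c'] -> ['d', 'e', 'a', 'c']
'c': index 3 in ['d', 'e', 'a', 'c'] -> ['c', 'd', 'e', 'a']
'a': index 3 in ['c', 'd', 'e', 'a'] -> ['a', 'c', 'd', 'e']
'd': index 2 in ['a', 'c', 'd', 'e'] -> ['d', 'a', 'c', 'e']
'd': index 0 in ['d', 'a', 'c', 'e'] -> ['d', 'a', 'c', 'e']


Output: [2, 3, 1, 3, 3, 2, 0]


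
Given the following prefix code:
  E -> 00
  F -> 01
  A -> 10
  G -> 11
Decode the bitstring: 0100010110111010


Decoding step by step:
Bits 01 -> F
Bits 00 -> E
Bits 01 -> F
Bits 01 -> F
Bits 10 -> A
Bits 11 -> G
Bits 10 -> A
Bits 10 -> A


Decoded message: FEFFAGAA


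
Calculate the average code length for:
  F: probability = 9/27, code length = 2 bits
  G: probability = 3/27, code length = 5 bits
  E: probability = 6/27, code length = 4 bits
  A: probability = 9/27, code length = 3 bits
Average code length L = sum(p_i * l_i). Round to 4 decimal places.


Weighted contributions p_i * l_i:
  F: (9/27) * 2 = 18/27
  G: (3/27) * 5 = 15/27
  E: (6/27) * 4 = 24/27
  A: (9/27) * 3 = 27/27
Sum = (18 + 15 + 24 + 27)/27 = 84/27

L = 84/27 = 3.1111 bits/symbol


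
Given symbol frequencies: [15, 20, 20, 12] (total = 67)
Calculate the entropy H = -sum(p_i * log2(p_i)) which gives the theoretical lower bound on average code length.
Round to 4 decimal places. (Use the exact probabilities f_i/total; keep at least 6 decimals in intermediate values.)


Per-symbol terms -p_i * log2(p_i) with p_i = f_i/67:
  p = 15/67 = 0.223881: log2(p) = -2.159199, -p*log2(p) = 0.483403
  p = 20/67 = 0.298507: log2(p) = -1.744161, -p*log2(p) = 0.520645
  p = 20/67 = 0.298507: log2(p) = -1.744161, -p*log2(p) = 0.520645
  p = 12/67 = 0.179104: log2(p) = -2.481127, -p*log2(p) = 0.444381
H = 0.483403 + 0.520645 + 0.520645 + 0.444381 = 1.969074

H = 1.9691 bits/symbol


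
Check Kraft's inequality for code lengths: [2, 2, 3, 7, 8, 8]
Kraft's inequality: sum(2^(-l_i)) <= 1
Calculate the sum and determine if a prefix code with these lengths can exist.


Sum = 2^(-2) + 2^(-2) + 2^(-3) + 2^(-7) + 2^(-8) + 2^(-8)
    = 0.25 + 0.25 + 0.125 + 0.0078125 + 0.00390625 + 0.00390625
    = 164/256 = 0.640625
Since 0.640625 <= 1, Kraft's inequality IS satisfied.
A prefix code with these lengths CAN exist.

Kraft sum = 0.640625. Satisfied.


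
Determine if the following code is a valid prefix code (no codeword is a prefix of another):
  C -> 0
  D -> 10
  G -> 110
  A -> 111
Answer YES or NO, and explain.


Checking each pair (does one codeword prefix another?):
  C='0' vs D='10': no prefix
  C='0' vs G='110': no prefix
  C='0' vs A='111': no prefix
  D='10' vs C='0': no prefix
  D='10' vs G='110': no prefix
  D='10' vs A='111': no prefix
  G='110' vs C='0': no prefix
  G='110' vs D='10': no prefix
  G='110' vs A='111': no prefix
  A='111' vs C='0': no prefix
  A='111' vs D='10': no prefix
  A='111' vs G='110': no prefix
No violation found over all pairs.

YES -- this is a valid prefix code. No codeword is a prefix of any other codeword.


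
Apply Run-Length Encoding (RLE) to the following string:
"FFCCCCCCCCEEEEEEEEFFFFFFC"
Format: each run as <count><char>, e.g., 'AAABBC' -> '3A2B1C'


Scanning runs left to right:
  i=0: run of 'F' x 2 -> '2F'
  i=2: run of 'C' x 8 -> '8C'
  i=10: run of 'E' x 8 -> '8E'
  i=18: run of 'F' x 6 -> '6F'
  i=24: run of 'C' x 1 -> '1C'

RLE = 2F8C8E6F1C


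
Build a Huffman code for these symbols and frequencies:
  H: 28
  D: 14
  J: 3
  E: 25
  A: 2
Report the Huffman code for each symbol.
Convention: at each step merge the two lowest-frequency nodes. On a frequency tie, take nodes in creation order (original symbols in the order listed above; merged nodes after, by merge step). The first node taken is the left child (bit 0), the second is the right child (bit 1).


Huffman tree construction:
Step 1: Merge A(2) + J(3) = 5
Step 2: Merge (A+J)(5) + D(14) = 19
Step 3: Merge ((A+J)+D)(19) + E(25) = 44
Step 4: Merge H(28) + (((A+J)+D)+E)(44) = 72
Read each symbol's code off the tree from the root (left child = 0, right child = 1).

Codes:
  H: 0 (length 1)
  D: 101 (length 3)
  J: 1001 (length 4)
  E: 11 (length 2)
  A: 1000 (length 4)
Average code length: 140/72 = 1.9444 bits/symbol


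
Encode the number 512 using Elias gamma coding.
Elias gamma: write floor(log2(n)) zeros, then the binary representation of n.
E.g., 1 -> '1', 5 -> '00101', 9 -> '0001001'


num_bits = floor(log2(512)) + 1 = 10
leading_zeros = num_bits - 1 = 9
binary(512) = 1000000000

Elias gamma(512) = '000000000' + '1000000000' = 0000000001000000000 (19 bits)


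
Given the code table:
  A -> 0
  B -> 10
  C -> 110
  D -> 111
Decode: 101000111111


Decoding:
10 -> B
10 -> B
0 -> A
0 -> A
111 -> D
111 -> D


Result: BBAADD


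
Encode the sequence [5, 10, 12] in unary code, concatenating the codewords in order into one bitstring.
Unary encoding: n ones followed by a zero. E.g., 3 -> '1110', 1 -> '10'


Encode each number as n ones followed by a terminating 0:
  5 -> 111110 (6 bits)
  10 -> 11111111110 (11 bits)
  12 -> 1111111111110 (13 bits)
Total length = 6 + 11 + 13 = 30 bits.

Unary([5, 10, 12]) = 111110111111111101111111111110 (30 bits)


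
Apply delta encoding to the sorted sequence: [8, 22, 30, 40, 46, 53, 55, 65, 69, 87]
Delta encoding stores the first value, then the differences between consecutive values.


First value: 8
Deltas:
  22 - 8 = 14
  30 - 22 = 8
  40 - 30 = 10
  46 - 40 = 6
  53 - 46 = 7
  55 - 53 = 2
  65 - 55 = 10
  69 - 65 = 4
  87 - 69 = 18


Delta encoded: [8, 14, 8, 10, 6, 7, 2, 10, 4, 18]


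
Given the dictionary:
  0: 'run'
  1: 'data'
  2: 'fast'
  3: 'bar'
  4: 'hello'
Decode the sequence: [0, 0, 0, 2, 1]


Look up each index in the dictionary:
  0 -> 'run'
  0 -> 'run'
  0 -> 'run'
  2 -> 'fast'
  1 -> 'data'

Decoded: "run run run fast data"


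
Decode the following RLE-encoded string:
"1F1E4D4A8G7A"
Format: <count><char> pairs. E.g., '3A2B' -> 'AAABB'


Expanding each <count><char> pair:
  1F -> 'F'
  1E -> 'E'
  4D -> 'DDDD'
  4A -> 'AAAA'
  8G -> 'GGGGGGGG'
  7A -> 'AAAAAAA'

Decoded = FEDDDDAAAAGGGGGGGGAAAAAAA


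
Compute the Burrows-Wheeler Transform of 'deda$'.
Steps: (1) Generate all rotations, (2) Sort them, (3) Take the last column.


Rotations (sorted):
  0: $deda -> last char: a
  1: a$ded -> last char: d
  2: da$de -> last char: e
  3: deda$ -> last char: $
  4: eda$d -> last char: d


BWT = ade$d


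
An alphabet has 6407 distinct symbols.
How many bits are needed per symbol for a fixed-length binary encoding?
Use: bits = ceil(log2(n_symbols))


log2(6407) = 12.6454
Bracket: 2^12 = 4096 < 6407 <= 2^13 = 8192
So ceil(log2(6407)) = 13

bits = ceil(log2(6407)) = ceil(12.6454) = 13 bits


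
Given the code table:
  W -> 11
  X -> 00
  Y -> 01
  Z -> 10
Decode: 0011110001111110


Decoding:
00 -> X
11 -> W
11 -> W
00 -> X
01 -> Y
11 -> W
11 -> W
10 -> Z


Result: XWWXYWWZ


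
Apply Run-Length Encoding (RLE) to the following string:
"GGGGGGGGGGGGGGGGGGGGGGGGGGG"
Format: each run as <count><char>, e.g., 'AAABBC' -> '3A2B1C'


Scanning runs left to right:
  i=0: run of 'G' x 27 -> '27G'

RLE = 27G


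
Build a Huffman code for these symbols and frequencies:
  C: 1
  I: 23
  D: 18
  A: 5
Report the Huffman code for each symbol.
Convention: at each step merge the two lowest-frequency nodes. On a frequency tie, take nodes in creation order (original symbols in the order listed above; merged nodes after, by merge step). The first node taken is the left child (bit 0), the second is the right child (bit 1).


Huffman tree construction:
Step 1: Merge C(1) + A(5) = 6
Step 2: Merge (C+A)(6) + D(18) = 24
Step 3: Merge I(23) + ((C+A)+D)(24) = 47
Read each symbol's code off the tree from the root (left child = 0, right child = 1).

Codes:
  C: 100 (length 3)
  I: 0 (length 1)
  D: 11 (length 2)
  A: 101 (length 3)
Average code length: 77/47 = 1.6383 bits/symbol


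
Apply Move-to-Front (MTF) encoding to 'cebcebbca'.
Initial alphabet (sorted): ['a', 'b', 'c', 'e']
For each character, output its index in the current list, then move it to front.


MTF encoding:
'c': index 2 in ['a', 'b', 'c', 'e'] -> ['c', 'a', 'b', 'e']
'e': index 3 in ['c', 'a', 'b', 'e'] -> ['e', 'c', 'a', 'b']
'b': index 3 in ['e', 'c', 'a', 'b'] -> ['b', 'e', 'c', 'a']
'c': index 2 in ['b', 'e', 'c', 'a'] -> ['c', 'b', 'e', 'a']
'e': index 2 in ['c', 'b', 'e', 'a'] -> ['e', 'c', 'b', 'a']
'b': index 2 in ['e', 'c', 'b', 'a'] -> ['b', 'e', 'c', 'a']
'b': index 0 in ['b', 'e', 'c', 'a'] -> ['b', 'e', 'c', 'a']
'c': index 2 in ['b', 'e', 'c', 'a'] -> ['c', 'b', 'e', 'a']
'a': index 3 in ['c', 'b', 'e', 'a'] -> ['a', 'c', 'b', 'e']


Output: [2, 3, 3, 2, 2, 2, 0, 2, 3]


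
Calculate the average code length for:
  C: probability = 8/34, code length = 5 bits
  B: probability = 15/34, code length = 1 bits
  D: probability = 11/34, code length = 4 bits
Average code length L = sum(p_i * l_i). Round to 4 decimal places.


Weighted contributions p_i * l_i:
  C: (8/34) * 5 = 40/34
  B: (15/34) * 1 = 15/34
  D: (11/34) * 4 = 44/34
Sum = (40 + 15 + 44)/34 = 99/34

L = 99/34 = 2.9118 bits/symbol


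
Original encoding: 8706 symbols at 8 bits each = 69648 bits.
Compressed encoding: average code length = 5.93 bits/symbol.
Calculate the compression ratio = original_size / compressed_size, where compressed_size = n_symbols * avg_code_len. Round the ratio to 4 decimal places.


original_size = n_symbols * orig_bits = 8706 * 8 = 69648 bits
compressed_size = n_symbols * avg_code_len = 8706 * 5.93 = 51626.58 bits
ratio = original_size / compressed_size = 69648 / 51626.58 = 1.3491

Compression ratio = 1.3491


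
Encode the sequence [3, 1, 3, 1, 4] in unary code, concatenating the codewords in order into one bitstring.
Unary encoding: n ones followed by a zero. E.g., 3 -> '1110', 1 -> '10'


Encode each number as n ones followed by a terminating 0:
  3 -> 1110 (4 bits)
  1 -> 10 (2 bits)
  3 -> 1110 (4 bits)
  1 -> 10 (2 bits)
  4 -> 11110 (5 bits)
Total length = 4 + 2 + 4 + 2 + 5 = 17 bits.

Unary([3, 1, 3, 1, 4]) = 11101011101011110 (17 bits)


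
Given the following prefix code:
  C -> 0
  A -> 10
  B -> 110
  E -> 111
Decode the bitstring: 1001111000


Decoding step by step:
Bits 10 -> A
Bits 0 -> C
Bits 111 -> E
Bits 10 -> A
Bits 0 -> C
Bits 0 -> C


Decoded message: ACEACC


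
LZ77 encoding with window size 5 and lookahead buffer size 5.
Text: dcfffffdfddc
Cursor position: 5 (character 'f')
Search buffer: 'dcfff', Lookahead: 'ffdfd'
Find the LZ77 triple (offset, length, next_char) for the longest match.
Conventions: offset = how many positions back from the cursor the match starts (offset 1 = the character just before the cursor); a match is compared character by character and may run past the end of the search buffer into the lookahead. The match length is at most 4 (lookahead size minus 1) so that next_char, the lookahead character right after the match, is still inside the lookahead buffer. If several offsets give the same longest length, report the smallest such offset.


Try each offset into the search buffer:
  offset=1 (pos 4, char 'f'): match length 2
  offset=2 (pos 3, char 'f'): match length 2
  offset=3 (pos 2, char 'f'): match length 2
  offset=4 (pos 1, char 'c'): match length 0
  offset=5 (pos 0, char 'd'): match length 0
Longest match has length 2, found at offsets 1, 2, 3; take the smallest, offset 1.
next_char = character at position 5 + 2 = 7 -> 'd'

Best match: offset=1, length=2 (matching 'ff' starting at position 4)
LZ77 triple: (1, 2, 'd')


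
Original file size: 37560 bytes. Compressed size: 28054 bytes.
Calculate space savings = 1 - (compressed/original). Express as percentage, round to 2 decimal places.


ratio = compressed/original = 28054/37560 = 0.746912
savings = 1 - ratio = 1 - 0.746912 = 0.253088
as a percentage: 0.253088 * 100 = 25.31%

Space savings = 1 - 28054/37560 = 25.31%


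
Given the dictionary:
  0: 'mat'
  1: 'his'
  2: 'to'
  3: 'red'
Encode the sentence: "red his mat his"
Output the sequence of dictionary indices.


Look up each word in the dictionary:
  'red' -> 3
  'his' -> 1
  'mat' -> 0
  'his' -> 1

Encoded: [3, 1, 0, 1]


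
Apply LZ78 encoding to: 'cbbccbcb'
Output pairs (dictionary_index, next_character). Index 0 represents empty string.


LZ78 encoding steps:
Dictionary: {0: ''}
Step 1: w='' (idx 0), next='c' -> output (0, 'c'), add 'c' as idx 1
Step 2: w='' (idx 0), next='b' -> output (0, 'b'), add 'b' as idx 2
Step 3: w='b' (idx 2), next='c' -> output (2, 'c'), add 'bc' as idx 3
Step 4: w='c' (idx 1), next='b' -> output (1, 'b'), add 'cb' as idx 4
Step 5: w='cb' (idx 4), end of input -> output (4, '')


Encoded: [(0, 'c'), (0, 'b'), (2, 'c'), (1, 'b'), (4, '')]


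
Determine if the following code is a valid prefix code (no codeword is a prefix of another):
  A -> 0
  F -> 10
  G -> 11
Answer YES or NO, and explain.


Checking each pair (does one codeword prefix another?):
  A='0' vs F='10': no prefix
  A='0' vs G='11': no prefix
  F='10' vs A='0': no prefix
  F='10' vs G='11': no prefix
  G='11' vs A='0': no prefix
  G='11' vs F='10': no prefix
No violation found over all pairs.

YES -- this is a valid prefix code. No codeword is a prefix of any other codeword.


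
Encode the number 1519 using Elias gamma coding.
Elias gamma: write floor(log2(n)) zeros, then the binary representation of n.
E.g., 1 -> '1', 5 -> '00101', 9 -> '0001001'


num_bits = floor(log2(1519)) + 1 = 11
leading_zeros = num_bits - 1 = 10
binary(1519) = 10111101111

Elias gamma(1519) = '0000000000' + '10111101111' = 000000000010111101111 (21 bits)


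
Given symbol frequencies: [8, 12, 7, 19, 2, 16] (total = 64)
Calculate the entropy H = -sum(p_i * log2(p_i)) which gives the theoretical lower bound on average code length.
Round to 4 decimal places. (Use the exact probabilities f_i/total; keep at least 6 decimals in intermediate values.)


Per-symbol terms -p_i * log2(p_i) with p_i = f_i/64:
  p = 8/64 = 0.125000: log2(p) = -3.000000, -p*log2(p) = 0.375000
  p = 12/64 = 0.187500: log2(p) = -2.415037, -p*log2(p) = 0.452820
  p = 7/64 = 0.109375: log2(p) = -3.192645, -p*log2(p) = 0.349196
  p = 19/64 = 0.296875: log2(p) = -1.752072, -p*log2(p) = 0.520147
  p = 2/64 = 0.031250: log2(p) = -5.000000, -p*log2(p) = 0.156250
  p = 16/64 = 0.250000: log2(p) = -2.000000, -p*log2(p) = 0.500000
H = 0.375000 + 0.452820 + 0.349196 + 0.520147 + 0.156250 + 0.500000 = 2.353413

H = 2.3534 bits/symbol


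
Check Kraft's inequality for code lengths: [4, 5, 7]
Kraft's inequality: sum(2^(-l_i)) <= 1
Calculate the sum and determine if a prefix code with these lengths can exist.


Sum = 2^(-4) + 2^(-5) + 2^(-7)
    = 0.0625 + 0.03125 + 0.0078125
    = 13/128 = 0.1015625
Since 0.1015625 <= 1, Kraft's inequality IS satisfied.
A prefix code with these lengths CAN exist.

Kraft sum = 0.1015625. Satisfied.


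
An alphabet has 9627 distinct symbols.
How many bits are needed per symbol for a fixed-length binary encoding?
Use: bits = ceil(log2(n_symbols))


log2(9627) = 13.2329
Bracket: 2^13 = 8192 < 9627 <= 2^14 = 16384
So ceil(log2(9627)) = 14

bits = ceil(log2(9627)) = ceil(13.2329) = 14 bits


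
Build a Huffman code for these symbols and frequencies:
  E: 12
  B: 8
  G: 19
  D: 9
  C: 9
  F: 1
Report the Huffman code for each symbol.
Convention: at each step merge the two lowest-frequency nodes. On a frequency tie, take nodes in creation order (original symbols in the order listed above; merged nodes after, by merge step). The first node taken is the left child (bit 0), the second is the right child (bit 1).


Huffman tree construction:
Step 1: Merge F(1) + B(8) = 9
Step 2: Merge D(9) + C(9) = 18
Step 3: Merge (F+B)(9) + E(12) = 21
Step 4: Merge (D+C)(18) + G(19) = 37
Step 5: Merge ((F+B)+E)(21) + ((D+C)+G)(37) = 58
Read each symbol's code off the tree from the root (left child = 0, right child = 1).

Codes:
  E: 01 (length 2)
  B: 001 (length 3)
  G: 11 (length 2)
  D: 100 (length 3)
  C: 101 (length 3)
  F: 000 (length 3)
Average code length: 143/58 = 2.4655 bits/symbol


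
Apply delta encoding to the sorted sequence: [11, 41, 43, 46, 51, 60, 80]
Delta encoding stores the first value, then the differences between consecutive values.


First value: 11
Deltas:
  41 - 11 = 30
  43 - 41 = 2
  46 - 43 = 3
  51 - 46 = 5
  60 - 51 = 9
  80 - 60 = 20


Delta encoded: [11, 30, 2, 3, 5, 9, 20]


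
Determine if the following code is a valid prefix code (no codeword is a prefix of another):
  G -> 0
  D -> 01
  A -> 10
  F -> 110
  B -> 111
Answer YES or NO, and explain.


Checking each pair (does one codeword prefix another?):
  G='0' vs D='01': prefix -- VIOLATION

NO -- this is NOT a valid prefix code. G (0) is a prefix of D (01).


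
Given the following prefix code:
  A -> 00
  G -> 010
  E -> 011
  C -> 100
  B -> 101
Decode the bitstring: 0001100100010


Decoding step by step:
Bits 00 -> A
Bits 011 -> E
Bits 00 -> A
Bits 100 -> C
Bits 010 -> G


Decoded message: AEACG
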